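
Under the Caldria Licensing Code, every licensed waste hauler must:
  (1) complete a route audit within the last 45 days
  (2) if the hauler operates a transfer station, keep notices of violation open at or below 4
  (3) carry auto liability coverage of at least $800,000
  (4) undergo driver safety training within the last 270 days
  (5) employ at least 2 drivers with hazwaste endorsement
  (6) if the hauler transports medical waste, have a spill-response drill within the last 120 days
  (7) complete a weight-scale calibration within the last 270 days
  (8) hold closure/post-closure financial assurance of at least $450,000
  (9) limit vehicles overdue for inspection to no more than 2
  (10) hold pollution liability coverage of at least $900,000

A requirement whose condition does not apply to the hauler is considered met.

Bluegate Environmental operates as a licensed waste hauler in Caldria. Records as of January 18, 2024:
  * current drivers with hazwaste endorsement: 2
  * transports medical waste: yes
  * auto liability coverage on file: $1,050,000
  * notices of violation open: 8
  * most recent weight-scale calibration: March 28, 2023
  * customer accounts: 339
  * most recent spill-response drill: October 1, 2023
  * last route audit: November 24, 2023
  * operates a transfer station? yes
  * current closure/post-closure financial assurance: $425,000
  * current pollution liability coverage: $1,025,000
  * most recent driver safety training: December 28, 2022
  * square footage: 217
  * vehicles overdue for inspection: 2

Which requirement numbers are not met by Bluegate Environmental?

1, 2, 4, 7, 8

1. route audit 55 days ago vs limit 45 → not met
2. condition 'operates a transfer station' holds; notices of violation open 8 > 4 → not met
3. auto liability coverage $1,050,000 ≥ $800,000 → met
4. driver safety training 386 days ago vs limit 270 → not met
5. drivers with hazwaste endorsement 2 ≥ 2 → met
6. condition 'transports medical waste' holds; spill-response drill 109 days ago vs limit 120 → met
7. weight-scale calibration 296 days ago vs limit 270 → not met
8. closure/post-closure financial assurance $425,000 < $450,000 → not met
9. vehicles overdue for inspection 2 ≤ 2 → met
10. pollution liability coverage $1,025,000 ≥ $900,000 → met
Not met: 1, 2, 4, 7, 8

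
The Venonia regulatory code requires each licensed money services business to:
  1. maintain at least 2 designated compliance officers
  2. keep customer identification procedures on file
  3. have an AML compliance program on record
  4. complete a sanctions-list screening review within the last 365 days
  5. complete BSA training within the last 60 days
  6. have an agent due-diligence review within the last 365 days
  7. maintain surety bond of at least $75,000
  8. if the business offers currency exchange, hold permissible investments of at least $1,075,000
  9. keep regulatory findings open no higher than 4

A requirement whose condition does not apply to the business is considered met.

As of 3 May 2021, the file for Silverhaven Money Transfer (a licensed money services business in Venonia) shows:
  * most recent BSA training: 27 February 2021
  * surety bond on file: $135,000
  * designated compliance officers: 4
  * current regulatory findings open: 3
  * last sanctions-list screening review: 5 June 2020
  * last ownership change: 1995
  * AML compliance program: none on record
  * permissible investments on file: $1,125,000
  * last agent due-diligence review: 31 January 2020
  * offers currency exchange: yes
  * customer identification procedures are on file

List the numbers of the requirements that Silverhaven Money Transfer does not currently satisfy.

3, 5, 6

1. designated compliance officers 4 ≥ 2 → met
2. customer identification procedures present → met
3. AML compliance program absent → not met
4. sanctions-list screening review 332 days ago vs limit 365 → met
5. BSA training 65 days ago vs limit 60 → not met
6. agent due-diligence review 458 days ago vs limit 365 → not met
7. surety bond $135,000 ≥ $75,000 → met
8. condition 'offers currency exchange' holds; permissible investments $1,125,000 ≥ $1,075,000 → met
9. regulatory findings open 3 ≤ 4 → met
Not met: 3, 5, 6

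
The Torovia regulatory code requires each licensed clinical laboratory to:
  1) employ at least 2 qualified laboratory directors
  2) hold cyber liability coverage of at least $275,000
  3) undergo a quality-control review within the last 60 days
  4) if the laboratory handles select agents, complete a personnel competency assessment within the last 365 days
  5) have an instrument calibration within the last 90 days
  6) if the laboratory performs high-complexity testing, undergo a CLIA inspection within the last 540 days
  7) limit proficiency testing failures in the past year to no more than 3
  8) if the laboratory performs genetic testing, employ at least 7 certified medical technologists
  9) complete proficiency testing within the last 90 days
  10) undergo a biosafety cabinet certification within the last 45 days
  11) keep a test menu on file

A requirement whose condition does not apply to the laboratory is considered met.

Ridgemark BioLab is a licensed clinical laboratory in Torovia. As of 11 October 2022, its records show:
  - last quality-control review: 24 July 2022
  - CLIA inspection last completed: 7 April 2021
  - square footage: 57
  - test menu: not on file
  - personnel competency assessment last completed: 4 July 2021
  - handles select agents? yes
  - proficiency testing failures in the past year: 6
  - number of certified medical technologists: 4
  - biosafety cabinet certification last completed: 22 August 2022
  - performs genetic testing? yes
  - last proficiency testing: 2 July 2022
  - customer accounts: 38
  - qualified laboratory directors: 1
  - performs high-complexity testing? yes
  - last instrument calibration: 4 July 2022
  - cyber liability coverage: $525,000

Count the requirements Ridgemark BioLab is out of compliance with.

10

1. qualified laboratory directors 1 < 2 → not met
2. cyber liability coverage $525,000 ≥ $275,000 → met
3. quality-control review 79 days ago vs limit 60 → not met
4. condition 'handles select agents' holds; personnel competency assessment 464 days ago vs limit 365 → not met
5. instrument calibration 99 days ago vs limit 90 → not met
6. condition 'performs high-complexity testing' holds; CLIA inspection 552 days ago vs limit 540 → not met
7. proficiency testing failures in the past year 6 > 3 → not met
8. condition 'performs genetic testing' holds; certified medical technologists 4 < 7 → not met
9. proficiency testing 101 days ago vs limit 90 → not met
10. biosafety cabinet certification 50 days ago vs limit 45 → not met
11. test menu absent → not met
Not met: 10 of 11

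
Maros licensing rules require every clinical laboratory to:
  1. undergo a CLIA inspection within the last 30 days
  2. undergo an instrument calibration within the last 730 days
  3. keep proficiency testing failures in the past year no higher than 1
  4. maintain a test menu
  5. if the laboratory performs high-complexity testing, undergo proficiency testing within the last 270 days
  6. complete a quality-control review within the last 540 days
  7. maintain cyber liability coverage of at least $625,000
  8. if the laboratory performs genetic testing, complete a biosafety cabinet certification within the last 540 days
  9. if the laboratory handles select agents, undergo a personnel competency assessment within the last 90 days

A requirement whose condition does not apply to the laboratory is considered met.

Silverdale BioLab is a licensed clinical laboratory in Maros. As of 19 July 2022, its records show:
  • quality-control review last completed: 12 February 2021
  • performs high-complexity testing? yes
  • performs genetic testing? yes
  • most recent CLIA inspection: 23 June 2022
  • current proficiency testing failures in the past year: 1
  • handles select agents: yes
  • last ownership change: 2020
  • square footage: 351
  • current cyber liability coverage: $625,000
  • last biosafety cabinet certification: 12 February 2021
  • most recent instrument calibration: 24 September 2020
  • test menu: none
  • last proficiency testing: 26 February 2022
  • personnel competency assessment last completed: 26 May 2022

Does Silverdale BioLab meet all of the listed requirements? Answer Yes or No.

1. CLIA inspection 26 days ago vs limit 30 → met
2. instrument calibration 663 days ago vs limit 730 → met
3. proficiency testing failures in the past year 1 ≤ 1 → met
4. test menu absent → not met
5. condition 'performs high-complexity testing' holds; proficiency testing 143 days ago vs limit 270 → met
6. quality-control review 522 days ago vs limit 540 → met
7. cyber liability coverage $625,000 ≥ $625,000 → met
8. condition 'performs genetic testing' holds; biosafety cabinet certification 522 days ago vs limit 540 → met
9. condition 'handles select agents' holds; personnel competency assessment 54 days ago vs limit 90 → met
Not met: 4

No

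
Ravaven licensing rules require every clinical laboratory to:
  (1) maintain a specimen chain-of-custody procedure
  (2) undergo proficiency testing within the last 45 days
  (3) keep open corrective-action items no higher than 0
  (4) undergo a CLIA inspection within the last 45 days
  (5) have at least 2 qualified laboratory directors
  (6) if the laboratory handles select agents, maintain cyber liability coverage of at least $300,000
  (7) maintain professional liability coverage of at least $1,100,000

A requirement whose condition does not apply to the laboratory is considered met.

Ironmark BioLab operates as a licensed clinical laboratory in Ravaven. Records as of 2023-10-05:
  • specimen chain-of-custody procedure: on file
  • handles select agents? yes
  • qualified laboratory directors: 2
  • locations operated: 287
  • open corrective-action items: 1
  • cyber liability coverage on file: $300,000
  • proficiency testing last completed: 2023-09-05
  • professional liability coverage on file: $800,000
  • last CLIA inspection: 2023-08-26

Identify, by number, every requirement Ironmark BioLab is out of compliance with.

3, 7

1. specimen chain-of-custody procedure present → met
2. proficiency testing 30 days ago vs limit 45 → met
3. open corrective-action items 1 > 0 → not met
4. CLIA inspection 40 days ago vs limit 45 → met
5. qualified laboratory directors 2 ≥ 2 → met
6. condition 'handles select agents' holds; cyber liability coverage $300,000 ≥ $300,000 → met
7. professional liability coverage $800,000 < $1,100,000 → not met
Not met: 3, 7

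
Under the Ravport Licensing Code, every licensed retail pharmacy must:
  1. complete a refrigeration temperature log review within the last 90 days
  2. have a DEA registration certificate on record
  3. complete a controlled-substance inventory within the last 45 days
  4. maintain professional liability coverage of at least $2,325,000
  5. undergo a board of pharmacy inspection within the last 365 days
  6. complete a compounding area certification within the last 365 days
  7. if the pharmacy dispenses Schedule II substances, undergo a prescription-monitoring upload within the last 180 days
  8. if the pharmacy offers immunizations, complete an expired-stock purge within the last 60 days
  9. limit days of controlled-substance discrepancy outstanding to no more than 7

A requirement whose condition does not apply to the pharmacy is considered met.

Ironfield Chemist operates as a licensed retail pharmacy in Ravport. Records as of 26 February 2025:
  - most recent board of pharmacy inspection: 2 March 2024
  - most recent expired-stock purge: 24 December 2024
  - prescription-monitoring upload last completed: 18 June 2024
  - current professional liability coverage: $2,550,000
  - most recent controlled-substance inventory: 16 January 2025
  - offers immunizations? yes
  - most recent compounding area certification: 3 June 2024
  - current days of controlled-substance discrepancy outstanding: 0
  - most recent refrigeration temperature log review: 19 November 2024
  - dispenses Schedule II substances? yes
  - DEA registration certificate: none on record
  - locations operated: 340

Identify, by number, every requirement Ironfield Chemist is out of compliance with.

1, 2, 7, 8

1. refrigeration temperature log review 99 days ago vs limit 90 → not met
2. DEA registration certificate absent → not met
3. controlled-substance inventory 41 days ago vs limit 45 → met
4. professional liability coverage $2,550,000 ≥ $2,325,000 → met
5. board of pharmacy inspection 361 days ago vs limit 365 → met
6. compounding area certification 268 days ago vs limit 365 → met
7. condition 'dispenses Schedule II substances' holds; prescription-monitoring upload 253 days ago vs limit 180 → not met
8. condition 'offers immunizations' holds; expired-stock purge 64 days ago vs limit 60 → not met
9. days of controlled-substance discrepancy outstanding 0 ≤ 7 → met
Not met: 1, 2, 7, 8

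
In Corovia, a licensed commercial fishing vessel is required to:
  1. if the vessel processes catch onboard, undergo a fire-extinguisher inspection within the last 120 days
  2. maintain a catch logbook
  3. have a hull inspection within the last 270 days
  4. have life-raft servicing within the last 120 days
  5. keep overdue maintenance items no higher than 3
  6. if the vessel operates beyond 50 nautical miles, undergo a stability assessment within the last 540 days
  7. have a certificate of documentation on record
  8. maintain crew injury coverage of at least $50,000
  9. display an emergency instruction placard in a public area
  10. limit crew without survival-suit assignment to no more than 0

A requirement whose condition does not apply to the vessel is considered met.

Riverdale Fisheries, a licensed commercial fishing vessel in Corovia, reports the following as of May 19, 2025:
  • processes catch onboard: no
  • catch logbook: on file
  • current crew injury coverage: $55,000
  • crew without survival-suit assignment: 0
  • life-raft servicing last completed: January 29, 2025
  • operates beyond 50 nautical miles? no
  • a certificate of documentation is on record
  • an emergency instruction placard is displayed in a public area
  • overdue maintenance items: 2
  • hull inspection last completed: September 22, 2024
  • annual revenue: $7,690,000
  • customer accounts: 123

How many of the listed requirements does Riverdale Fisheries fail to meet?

1. condition 'processes catch onboard' does not hold → requirement n/a → met
2. catch logbook present → met
3. hull inspection 239 days ago vs limit 270 → met
4. life-raft servicing 110 days ago vs limit 120 → met
5. overdue maintenance items 2 ≤ 3 → met
6. condition 'operates beyond 50 nautical miles' does not hold → requirement n/a → met
7. certificate of documentation present → met
8. crew injury coverage $55,000 ≥ $50,000 → met
9. emergency instruction placard present → met
10. crew without survival-suit assignment 0 ≤ 0 → met
Not met: 0 of 10

0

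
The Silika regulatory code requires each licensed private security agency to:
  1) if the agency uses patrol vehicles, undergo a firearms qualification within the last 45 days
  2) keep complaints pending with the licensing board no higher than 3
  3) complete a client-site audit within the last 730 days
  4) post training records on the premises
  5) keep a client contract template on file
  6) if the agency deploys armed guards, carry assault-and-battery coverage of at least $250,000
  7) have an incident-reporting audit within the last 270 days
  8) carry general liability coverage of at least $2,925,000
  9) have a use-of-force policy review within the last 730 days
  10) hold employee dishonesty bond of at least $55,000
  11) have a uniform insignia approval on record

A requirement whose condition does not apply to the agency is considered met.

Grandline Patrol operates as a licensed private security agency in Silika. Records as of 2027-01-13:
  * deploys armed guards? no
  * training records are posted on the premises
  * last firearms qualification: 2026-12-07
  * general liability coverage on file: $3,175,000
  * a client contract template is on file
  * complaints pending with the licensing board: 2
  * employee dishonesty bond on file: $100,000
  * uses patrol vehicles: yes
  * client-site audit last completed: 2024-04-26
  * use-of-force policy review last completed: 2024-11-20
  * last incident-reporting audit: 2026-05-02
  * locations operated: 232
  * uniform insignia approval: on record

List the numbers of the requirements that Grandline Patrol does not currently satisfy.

3, 9

1. condition 'uses patrol vehicles' holds; firearms qualification 37 days ago vs limit 45 → met
2. complaints pending with the licensing board 2 ≤ 3 → met
3. client-site audit 992 days ago vs limit 730 → not met
4. training records present → met
5. client contract template present → met
6. condition 'deploys armed guards' does not hold → requirement n/a → met
7. incident-reporting audit 256 days ago vs limit 270 → met
8. general liability coverage $3,175,000 ≥ $2,925,000 → met
9. use-of-force policy review 784 days ago vs limit 730 → not met
10. employee dishonesty bond $100,000 ≥ $55,000 → met
11. uniform insignia approval present → met
Not met: 3, 9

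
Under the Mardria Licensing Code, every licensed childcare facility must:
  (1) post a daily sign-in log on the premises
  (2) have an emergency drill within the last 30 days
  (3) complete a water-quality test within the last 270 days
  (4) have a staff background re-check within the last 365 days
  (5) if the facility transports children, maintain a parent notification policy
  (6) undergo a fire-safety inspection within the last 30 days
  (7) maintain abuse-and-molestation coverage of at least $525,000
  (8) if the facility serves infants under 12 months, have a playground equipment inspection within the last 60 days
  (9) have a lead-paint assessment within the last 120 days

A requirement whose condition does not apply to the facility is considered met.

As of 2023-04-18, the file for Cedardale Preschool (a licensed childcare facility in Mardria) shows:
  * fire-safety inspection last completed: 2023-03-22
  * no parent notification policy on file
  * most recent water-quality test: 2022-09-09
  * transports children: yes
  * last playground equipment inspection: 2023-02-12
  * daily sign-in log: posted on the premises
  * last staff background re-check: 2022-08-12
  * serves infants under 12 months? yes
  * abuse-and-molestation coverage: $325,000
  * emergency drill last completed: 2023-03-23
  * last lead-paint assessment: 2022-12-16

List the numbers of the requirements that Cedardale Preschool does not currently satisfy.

5, 7, 8, 9

1. daily sign-in log present → met
2. emergency drill 26 days ago vs limit 30 → met
3. water-quality test 221 days ago vs limit 270 → met
4. staff background re-check 249 days ago vs limit 365 → met
5. condition 'transports children' holds; parent notification policy absent → not met
6. fire-safety inspection 27 days ago vs limit 30 → met
7. abuse-and-molestation coverage $325,000 < $525,000 → not met
8. condition 'serves infants under 12 months' holds; playground equipment inspection 65 days ago vs limit 60 → not met
9. lead-paint assessment 123 days ago vs limit 120 → not met
Not met: 5, 7, 8, 9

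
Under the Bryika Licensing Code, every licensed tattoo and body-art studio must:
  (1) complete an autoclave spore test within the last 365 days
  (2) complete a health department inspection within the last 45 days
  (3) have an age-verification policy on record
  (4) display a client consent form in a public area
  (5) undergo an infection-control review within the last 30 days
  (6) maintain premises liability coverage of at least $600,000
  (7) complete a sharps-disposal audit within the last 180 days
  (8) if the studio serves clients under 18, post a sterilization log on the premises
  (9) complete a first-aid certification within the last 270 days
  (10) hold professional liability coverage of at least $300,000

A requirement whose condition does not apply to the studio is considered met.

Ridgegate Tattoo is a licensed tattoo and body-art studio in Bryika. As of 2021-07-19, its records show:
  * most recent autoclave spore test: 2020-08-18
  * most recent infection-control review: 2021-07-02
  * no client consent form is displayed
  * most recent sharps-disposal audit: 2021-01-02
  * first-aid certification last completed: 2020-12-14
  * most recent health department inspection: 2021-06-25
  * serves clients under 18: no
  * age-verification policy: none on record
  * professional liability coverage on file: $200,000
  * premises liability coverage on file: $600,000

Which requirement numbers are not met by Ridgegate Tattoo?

3, 4, 7, 10

1. autoclave spore test 335 days ago vs limit 365 → met
2. health department inspection 24 days ago vs limit 45 → met
3. age-verification policy absent → not met
4. client consent form absent → not met
5. infection-control review 17 days ago vs limit 30 → met
6. premises liability coverage $600,000 ≥ $600,000 → met
7. sharps-disposal audit 198 days ago vs limit 180 → not met
8. condition 'serves clients under 18' does not hold → requirement n/a → met
9. first-aid certification 217 days ago vs limit 270 → met
10. professional liability coverage $200,000 < $300,000 → not met
Not met: 3, 4, 7, 10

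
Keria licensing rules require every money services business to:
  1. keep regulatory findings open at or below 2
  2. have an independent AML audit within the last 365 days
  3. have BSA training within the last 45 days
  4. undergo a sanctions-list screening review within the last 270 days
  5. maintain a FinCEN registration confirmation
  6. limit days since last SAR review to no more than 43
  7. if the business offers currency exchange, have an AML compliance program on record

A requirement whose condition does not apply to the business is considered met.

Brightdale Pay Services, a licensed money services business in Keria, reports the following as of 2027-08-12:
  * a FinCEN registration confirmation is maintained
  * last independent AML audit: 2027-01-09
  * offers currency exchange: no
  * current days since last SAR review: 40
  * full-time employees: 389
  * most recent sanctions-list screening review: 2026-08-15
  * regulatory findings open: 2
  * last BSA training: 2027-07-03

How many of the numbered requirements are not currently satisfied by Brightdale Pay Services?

1. regulatory findings open 2 ≤ 2 → met
2. independent AML audit 215 days ago vs limit 365 → met
3. BSA training 40 days ago vs limit 45 → met
4. sanctions-list screening review 362 days ago vs limit 270 → not met
5. FinCEN registration confirmation present → met
6. days since last SAR review 40 ≤ 43 → met
7. condition 'offers currency exchange' does not hold → requirement n/a → met
Not met: 1 of 7

1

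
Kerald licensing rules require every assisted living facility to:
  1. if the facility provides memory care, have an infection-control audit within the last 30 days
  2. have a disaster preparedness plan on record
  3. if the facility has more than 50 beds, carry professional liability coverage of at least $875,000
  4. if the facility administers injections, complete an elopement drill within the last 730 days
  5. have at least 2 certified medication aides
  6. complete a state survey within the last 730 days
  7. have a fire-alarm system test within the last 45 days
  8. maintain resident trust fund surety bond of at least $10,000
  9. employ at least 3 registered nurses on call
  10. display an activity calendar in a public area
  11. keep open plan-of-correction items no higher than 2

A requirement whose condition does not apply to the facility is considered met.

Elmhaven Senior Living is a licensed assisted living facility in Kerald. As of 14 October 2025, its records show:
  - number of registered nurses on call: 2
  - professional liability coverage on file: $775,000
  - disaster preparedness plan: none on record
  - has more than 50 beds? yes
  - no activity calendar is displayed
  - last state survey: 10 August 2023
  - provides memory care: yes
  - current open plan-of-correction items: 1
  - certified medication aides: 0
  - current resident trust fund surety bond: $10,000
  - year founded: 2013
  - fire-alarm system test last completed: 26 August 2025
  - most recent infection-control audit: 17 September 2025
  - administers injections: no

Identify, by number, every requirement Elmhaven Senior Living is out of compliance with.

1. condition 'provides memory care' holds; infection-control audit 27 days ago vs limit 30 → met
2. disaster preparedness plan absent → not met
3. condition 'has more than 50 beds' holds; professional liability coverage $775,000 < $875,000 → not met
4. condition 'administers injections' does not hold → requirement n/a → met
5. certified medication aides 0 < 2 → not met
6. state survey 796 days ago vs limit 730 → not met
7. fire-alarm system test 49 days ago vs limit 45 → not met
8. resident trust fund surety bond $10,000 ≥ $10,000 → met
9. registered nurses on call 2 < 3 → not met
10. activity calendar absent → not met
11. open plan-of-correction items 1 ≤ 2 → met
Not met: 2, 3, 5, 6, 7, 9, 10

2, 3, 5, 6, 7, 9, 10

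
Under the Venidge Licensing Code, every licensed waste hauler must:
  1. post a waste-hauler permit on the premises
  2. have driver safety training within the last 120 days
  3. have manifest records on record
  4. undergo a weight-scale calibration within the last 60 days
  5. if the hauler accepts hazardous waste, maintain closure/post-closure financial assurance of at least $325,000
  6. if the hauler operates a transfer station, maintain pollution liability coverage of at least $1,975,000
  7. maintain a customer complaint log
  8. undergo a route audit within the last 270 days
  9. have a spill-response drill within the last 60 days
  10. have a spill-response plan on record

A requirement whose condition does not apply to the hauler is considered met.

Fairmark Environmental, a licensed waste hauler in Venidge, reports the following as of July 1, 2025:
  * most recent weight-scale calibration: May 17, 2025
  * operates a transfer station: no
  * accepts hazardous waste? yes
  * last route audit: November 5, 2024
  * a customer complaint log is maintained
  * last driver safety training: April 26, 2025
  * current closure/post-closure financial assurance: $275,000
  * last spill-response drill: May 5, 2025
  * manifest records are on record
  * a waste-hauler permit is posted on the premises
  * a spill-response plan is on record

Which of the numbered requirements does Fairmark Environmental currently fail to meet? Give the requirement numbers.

5

1. waste-hauler permit present → met
2. driver safety training 66 days ago vs limit 120 → met
3. manifest records present → met
4. weight-scale calibration 45 days ago vs limit 60 → met
5. condition 'accepts hazardous waste' holds; closure/post-closure financial assurance $275,000 < $325,000 → not met
6. condition 'operates a transfer station' does not hold → requirement n/a → met
7. customer complaint log present → met
8. route audit 238 days ago vs limit 270 → met
9. spill-response drill 57 days ago vs limit 60 → met
10. spill-response plan present → met
Not met: 5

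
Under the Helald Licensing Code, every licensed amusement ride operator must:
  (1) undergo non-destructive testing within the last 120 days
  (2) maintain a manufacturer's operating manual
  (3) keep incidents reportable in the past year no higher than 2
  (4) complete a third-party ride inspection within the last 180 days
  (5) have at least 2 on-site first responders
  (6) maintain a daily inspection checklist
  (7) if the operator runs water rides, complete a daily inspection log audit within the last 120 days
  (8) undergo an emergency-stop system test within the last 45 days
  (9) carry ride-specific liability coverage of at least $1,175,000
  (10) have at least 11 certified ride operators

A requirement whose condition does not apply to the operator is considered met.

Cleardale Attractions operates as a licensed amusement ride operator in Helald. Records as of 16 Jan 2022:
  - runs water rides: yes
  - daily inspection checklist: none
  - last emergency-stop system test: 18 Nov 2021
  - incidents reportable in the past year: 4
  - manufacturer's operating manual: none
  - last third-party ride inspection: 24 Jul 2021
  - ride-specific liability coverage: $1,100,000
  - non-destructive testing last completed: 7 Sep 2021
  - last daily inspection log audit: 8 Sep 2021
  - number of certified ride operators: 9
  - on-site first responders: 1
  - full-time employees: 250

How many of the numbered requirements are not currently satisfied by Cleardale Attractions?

1. non-destructive testing 131 days ago vs limit 120 → not met
2. manufacturer's operating manual absent → not met
3. incidents reportable in the past year 4 > 2 → not met
4. third-party ride inspection 176 days ago vs limit 180 → met
5. on-site first responders 1 < 2 → not met
6. daily inspection checklist absent → not met
7. condition 'runs water rides' holds; daily inspection log audit 130 days ago vs limit 120 → not met
8. emergency-stop system test 59 days ago vs limit 45 → not met
9. ride-specific liability coverage $1,100,000 < $1,175,000 → not met
10. certified ride operators 9 < 11 → not met
Not met: 9 of 10

9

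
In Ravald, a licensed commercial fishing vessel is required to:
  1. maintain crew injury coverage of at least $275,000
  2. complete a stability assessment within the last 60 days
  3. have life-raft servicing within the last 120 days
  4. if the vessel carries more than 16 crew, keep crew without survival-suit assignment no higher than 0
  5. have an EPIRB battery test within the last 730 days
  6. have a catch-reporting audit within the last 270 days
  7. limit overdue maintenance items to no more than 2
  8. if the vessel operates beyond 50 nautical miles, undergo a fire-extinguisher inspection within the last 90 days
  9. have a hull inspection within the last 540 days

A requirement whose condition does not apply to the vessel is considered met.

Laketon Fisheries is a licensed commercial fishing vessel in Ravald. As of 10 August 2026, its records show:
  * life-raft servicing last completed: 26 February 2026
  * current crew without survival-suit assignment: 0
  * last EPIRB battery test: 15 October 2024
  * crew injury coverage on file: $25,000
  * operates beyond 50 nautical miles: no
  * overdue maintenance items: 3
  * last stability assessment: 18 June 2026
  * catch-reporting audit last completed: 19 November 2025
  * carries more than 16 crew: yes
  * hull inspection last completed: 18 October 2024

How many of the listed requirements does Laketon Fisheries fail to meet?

1. crew injury coverage $25,000 < $275,000 → not met
2. stability assessment 53 days ago vs limit 60 → met
3. life-raft servicing 165 days ago vs limit 120 → not met
4. condition 'carries more than 16 crew' holds; crew without survival-suit assignment 0 ≤ 0 → met
5. EPIRB battery test 664 days ago vs limit 730 → met
6. catch-reporting audit 264 days ago vs limit 270 → met
7. overdue maintenance items 3 > 2 → not met
8. condition 'operates beyond 50 nautical miles' does not hold → requirement n/a → met
9. hull inspection 661 days ago vs limit 540 → not met
Not met: 4 of 9

4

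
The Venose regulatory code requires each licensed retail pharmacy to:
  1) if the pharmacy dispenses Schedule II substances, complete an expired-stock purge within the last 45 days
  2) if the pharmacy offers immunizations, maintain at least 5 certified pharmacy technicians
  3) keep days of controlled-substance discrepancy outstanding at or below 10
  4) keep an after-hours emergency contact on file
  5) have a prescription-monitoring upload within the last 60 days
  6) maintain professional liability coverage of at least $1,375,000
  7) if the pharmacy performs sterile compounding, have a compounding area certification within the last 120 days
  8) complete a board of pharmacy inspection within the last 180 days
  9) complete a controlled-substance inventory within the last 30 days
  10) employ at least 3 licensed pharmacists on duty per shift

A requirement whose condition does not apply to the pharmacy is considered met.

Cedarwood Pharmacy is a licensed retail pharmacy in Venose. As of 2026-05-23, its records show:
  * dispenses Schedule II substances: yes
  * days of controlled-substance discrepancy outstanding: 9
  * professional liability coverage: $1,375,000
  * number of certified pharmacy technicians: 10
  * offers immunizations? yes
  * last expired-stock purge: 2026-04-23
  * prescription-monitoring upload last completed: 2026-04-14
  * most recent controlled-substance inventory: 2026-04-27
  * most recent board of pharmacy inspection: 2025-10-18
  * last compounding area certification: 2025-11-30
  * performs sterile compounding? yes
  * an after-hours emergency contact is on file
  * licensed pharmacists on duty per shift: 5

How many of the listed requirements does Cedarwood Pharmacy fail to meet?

1. condition 'dispenses Schedule II substances' holds; expired-stock purge 30 days ago vs limit 45 → met
2. condition 'offers immunizations' holds; certified pharmacy technicians 10 ≥ 5 → met
3. days of controlled-substance discrepancy outstanding 9 ≤ 10 → met
4. after-hours emergency contact present → met
5. prescription-monitoring upload 39 days ago vs limit 60 → met
6. professional liability coverage $1,375,000 ≥ $1,375,000 → met
7. condition 'performs sterile compounding' holds; compounding area certification 174 days ago vs limit 120 → not met
8. board of pharmacy inspection 217 days ago vs limit 180 → not met
9. controlled-substance inventory 26 days ago vs limit 30 → met
10. licensed pharmacists on duty per shift 5 ≥ 3 → met
Not met: 2 of 10

2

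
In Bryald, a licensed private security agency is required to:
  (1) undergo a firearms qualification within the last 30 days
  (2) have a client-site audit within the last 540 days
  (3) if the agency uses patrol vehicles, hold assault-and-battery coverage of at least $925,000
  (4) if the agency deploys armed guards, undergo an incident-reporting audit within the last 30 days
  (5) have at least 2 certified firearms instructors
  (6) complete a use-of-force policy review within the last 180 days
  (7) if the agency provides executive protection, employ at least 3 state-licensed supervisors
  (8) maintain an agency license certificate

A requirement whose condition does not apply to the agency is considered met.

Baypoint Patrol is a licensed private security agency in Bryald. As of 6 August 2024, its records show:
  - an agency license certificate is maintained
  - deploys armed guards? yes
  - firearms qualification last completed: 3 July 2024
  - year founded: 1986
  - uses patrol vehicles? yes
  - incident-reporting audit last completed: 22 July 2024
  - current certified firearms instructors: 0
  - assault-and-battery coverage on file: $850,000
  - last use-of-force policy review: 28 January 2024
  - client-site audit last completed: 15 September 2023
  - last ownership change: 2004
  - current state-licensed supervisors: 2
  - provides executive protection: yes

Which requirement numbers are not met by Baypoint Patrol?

1, 3, 5, 6, 7

1. firearms qualification 34 days ago vs limit 30 → not met
2. client-site audit 326 days ago vs limit 540 → met
3. condition 'uses patrol vehicles' holds; assault-and-battery coverage $850,000 < $925,000 → not met
4. condition 'deploys armed guards' holds; incident-reporting audit 15 days ago vs limit 30 → met
5. certified firearms instructors 0 < 2 → not met
6. use-of-force policy review 191 days ago vs limit 180 → not met
7. condition 'provides executive protection' holds; state-licensed supervisors 2 < 3 → not met
8. agency license certificate present → met
Not met: 1, 3, 5, 6, 7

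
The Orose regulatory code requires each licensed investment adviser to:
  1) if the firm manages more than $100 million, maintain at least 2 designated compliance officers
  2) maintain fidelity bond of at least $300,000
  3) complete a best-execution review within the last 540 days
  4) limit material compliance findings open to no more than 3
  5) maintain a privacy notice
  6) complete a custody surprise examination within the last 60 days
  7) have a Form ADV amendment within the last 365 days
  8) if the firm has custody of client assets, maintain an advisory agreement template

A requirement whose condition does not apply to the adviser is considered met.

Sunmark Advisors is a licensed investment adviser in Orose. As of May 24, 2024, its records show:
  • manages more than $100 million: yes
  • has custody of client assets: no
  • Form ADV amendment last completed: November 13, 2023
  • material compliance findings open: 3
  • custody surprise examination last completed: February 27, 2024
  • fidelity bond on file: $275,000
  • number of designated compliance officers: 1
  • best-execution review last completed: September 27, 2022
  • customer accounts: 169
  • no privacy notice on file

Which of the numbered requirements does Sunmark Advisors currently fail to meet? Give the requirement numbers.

1. condition 'manages more than $100 million' holds; designated compliance officers 1 < 2 → not met
2. fidelity bond $275,000 < $300,000 → not met
3. best-execution review 605 days ago vs limit 540 → not met
4. material compliance findings open 3 ≤ 3 → met
5. privacy notice absent → not met
6. custody surprise examination 87 days ago vs limit 60 → not met
7. Form ADV amendment 193 days ago vs limit 365 → met
8. condition 'has custody of client assets' does not hold → requirement n/a → met
Not met: 1, 2, 3, 5, 6

1, 2, 3, 5, 6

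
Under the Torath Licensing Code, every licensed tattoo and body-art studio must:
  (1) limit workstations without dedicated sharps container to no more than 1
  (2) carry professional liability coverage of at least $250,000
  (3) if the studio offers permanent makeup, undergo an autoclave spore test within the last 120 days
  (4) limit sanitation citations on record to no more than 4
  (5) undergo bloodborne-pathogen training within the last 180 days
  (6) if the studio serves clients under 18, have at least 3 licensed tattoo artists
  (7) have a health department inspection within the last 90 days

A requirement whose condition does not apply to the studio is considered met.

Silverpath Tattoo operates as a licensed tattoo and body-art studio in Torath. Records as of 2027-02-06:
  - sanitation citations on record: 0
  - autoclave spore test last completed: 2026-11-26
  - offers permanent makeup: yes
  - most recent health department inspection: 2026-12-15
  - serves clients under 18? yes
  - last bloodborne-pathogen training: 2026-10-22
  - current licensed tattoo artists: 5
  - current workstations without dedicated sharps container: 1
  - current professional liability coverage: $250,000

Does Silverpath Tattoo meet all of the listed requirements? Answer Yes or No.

1. workstations without dedicated sharps container 1 ≤ 1 → met
2. professional liability coverage $250,000 ≥ $250,000 → met
3. condition 'offers permanent makeup' holds; autoclave spore test 72 days ago vs limit 120 → met
4. sanitation citations on record 0 ≤ 4 → met
5. bloodborne-pathogen training 107 days ago vs limit 180 → met
6. condition 'serves clients under 18' holds; licensed tattoo artists 5 ≥ 3 → met
7. health department inspection 53 days ago vs limit 90 → met
All met.

Yes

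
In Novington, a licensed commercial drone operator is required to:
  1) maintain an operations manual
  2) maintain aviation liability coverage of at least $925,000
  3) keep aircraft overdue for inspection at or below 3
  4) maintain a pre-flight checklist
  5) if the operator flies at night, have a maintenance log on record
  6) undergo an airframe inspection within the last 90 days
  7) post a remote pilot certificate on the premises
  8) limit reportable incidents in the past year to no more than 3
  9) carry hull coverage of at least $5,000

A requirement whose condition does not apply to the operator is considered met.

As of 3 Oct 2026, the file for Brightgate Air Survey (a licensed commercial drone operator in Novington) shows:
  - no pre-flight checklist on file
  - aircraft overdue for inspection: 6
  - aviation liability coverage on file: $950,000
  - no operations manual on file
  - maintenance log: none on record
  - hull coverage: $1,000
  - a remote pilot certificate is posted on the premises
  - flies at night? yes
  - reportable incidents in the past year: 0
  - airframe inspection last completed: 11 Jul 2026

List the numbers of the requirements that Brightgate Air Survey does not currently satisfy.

1, 3, 4, 5, 9

1. operations manual absent → not met
2. aviation liability coverage $950,000 ≥ $925,000 → met
3. aircraft overdue for inspection 6 > 3 → not met
4. pre-flight checklist absent → not met
5. condition 'flies at night' holds; maintenance log absent → not met
6. airframe inspection 84 days ago vs limit 90 → met
7. remote pilot certificate present → met
8. reportable incidents in the past year 0 ≤ 3 → met
9. hull coverage $1,000 < $5,000 → not met
Not met: 1, 3, 4, 5, 9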